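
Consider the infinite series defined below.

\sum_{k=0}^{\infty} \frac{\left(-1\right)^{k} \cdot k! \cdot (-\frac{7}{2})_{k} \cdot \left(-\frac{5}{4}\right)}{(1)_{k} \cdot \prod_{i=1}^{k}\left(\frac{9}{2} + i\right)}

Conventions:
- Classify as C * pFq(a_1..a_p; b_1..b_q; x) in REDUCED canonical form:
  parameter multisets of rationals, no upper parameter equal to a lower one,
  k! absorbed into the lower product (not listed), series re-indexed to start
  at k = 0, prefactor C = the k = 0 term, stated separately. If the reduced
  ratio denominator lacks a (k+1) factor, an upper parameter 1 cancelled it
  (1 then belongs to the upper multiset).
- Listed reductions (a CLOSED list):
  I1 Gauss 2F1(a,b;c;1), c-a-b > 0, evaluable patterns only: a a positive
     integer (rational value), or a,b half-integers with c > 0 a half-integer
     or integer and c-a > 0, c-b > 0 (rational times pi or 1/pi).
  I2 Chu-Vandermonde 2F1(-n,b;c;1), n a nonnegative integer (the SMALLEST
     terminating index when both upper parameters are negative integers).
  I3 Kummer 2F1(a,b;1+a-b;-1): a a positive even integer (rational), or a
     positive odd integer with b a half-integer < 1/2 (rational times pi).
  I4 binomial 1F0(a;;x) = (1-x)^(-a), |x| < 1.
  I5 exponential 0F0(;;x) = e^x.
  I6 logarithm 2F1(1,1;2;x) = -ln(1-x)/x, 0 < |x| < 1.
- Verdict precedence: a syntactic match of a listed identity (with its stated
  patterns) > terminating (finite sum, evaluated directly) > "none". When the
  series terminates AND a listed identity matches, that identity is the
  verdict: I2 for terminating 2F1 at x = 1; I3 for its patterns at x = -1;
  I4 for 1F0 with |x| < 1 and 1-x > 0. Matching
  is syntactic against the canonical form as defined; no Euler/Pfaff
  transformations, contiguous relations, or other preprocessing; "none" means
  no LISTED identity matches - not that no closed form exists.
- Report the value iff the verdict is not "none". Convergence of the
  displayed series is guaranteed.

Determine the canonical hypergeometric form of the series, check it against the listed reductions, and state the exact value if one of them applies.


x = -1 here; the reduced form reads 2F1, upper {-\frac{7}{2}, 1}, lower {\frac{11}{2}}, C = -\frac{5}{4}. Verdict: Kummer (I3) matches (x = -1; c = \frac{11}{2} equals 1+a-b for upper {-\frac{7}{2}, 1}: listed pattern). Its exact value is \left(-\frac{1575}{2048}\right) \cdot \pi.

Structural cue: t_0 being -\frac{5}{4}, the lower running product (prefactor -5/4) is a rising factorial.
Step ratio: r(k) = -1 * (k-\frac{7}{2}) (k+1) / [(k+\frac{11}{2}) (k+1)] - rational; roots negated = parameters, x = -1, C = -\frac{5}{4}.


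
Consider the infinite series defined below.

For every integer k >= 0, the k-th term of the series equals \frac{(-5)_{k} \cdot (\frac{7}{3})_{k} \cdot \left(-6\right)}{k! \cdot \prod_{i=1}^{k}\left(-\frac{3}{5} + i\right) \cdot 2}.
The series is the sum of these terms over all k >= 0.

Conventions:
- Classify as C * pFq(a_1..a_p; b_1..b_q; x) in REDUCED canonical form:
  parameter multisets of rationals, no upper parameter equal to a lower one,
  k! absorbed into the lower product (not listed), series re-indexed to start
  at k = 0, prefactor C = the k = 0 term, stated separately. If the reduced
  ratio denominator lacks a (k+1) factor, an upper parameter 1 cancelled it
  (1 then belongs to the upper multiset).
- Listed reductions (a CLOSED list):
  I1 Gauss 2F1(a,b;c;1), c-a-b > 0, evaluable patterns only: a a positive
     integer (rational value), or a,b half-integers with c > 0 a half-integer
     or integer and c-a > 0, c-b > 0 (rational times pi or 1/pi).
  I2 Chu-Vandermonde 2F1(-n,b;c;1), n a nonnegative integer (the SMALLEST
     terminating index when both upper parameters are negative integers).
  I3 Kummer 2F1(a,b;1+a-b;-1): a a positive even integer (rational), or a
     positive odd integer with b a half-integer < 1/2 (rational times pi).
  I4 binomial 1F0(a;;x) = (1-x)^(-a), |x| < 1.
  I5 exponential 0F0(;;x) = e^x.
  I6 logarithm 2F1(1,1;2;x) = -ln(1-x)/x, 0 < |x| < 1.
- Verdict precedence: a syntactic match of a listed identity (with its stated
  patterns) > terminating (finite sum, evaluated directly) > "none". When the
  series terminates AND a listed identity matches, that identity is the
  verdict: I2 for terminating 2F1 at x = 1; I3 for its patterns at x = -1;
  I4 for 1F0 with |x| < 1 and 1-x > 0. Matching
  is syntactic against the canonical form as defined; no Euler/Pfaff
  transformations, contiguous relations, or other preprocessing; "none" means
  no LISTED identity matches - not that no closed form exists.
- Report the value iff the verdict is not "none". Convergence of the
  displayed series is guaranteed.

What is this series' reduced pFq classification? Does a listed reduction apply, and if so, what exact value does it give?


Prefactor -3, argument 1: 2F1 with upper {-5, \frac{7}{3}} over lower {\frac{2}{5}}. Verdict: this is Vandermonde's identity (I2) (terminating 2F1 at x = 1 with n = 5, b = 7/3, c = \frac{2}{5}). Value: -\frac{1798}{45441}.

The tell: from the first term -3: the lower running product (prefactor -3) is a rising factorial.
Step ratio: r(k) = 1 * (k-5) (k+\frac{7}{3}) / [(k+\frac{2}{5}) (k+1)] - rational in k, leading ratio 1; with t_0 = -3, classification follows.


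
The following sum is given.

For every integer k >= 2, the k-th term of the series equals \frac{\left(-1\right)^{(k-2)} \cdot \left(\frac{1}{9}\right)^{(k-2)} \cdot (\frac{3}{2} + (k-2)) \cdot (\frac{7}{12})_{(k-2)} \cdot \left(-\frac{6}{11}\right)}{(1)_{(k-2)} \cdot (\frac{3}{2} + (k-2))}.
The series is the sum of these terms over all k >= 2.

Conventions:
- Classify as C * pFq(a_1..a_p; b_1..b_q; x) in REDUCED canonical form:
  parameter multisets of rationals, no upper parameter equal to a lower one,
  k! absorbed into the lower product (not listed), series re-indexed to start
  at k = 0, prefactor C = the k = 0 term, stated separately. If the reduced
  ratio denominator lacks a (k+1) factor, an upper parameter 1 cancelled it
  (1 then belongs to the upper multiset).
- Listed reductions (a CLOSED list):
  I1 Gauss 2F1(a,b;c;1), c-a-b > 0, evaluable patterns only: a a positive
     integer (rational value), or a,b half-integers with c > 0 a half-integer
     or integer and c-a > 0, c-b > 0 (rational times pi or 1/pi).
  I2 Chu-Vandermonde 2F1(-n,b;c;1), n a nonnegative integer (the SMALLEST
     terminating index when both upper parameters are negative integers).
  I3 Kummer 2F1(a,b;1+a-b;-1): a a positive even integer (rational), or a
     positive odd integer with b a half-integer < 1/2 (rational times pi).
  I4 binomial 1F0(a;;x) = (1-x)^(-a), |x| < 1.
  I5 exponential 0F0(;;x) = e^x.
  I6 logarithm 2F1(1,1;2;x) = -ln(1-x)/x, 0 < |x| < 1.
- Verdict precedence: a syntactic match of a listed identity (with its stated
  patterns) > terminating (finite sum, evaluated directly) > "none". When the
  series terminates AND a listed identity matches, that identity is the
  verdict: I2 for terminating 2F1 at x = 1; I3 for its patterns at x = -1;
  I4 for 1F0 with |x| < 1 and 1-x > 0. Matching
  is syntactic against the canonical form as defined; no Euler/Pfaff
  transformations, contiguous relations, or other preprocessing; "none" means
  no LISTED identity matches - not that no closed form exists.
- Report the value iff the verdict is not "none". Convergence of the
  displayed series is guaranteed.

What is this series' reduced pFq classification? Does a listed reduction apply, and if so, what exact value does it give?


Reduced: x = -\frac{1}{9}, 1F0, upper = {\frac{7}{12}}, lower = {-}, C = -\frac{6}{11}. Verdict at x = -\frac{1}{9}: the I4 binomial reduction matches (the 1F0 binomial series: exponent -7/12, x = -\frac{1}{9}). Exact value: \left(-\frac{6}{11}\right) \cdot \left(\frac{10}{9}\right)^{-\frac{7}{12}}.

Key step: t_0 being -\frac{6}{11}, (1)_k (prefactor -6/11) is k! itself.
Adjacent-term ratio: r(k) = -\frac{1}{9} * (k+\frac{7}{12}) / [(k+1)] ; factor over Q: parameters, x = -\frac{1}{9}, and C = -\frac{6}{11}.


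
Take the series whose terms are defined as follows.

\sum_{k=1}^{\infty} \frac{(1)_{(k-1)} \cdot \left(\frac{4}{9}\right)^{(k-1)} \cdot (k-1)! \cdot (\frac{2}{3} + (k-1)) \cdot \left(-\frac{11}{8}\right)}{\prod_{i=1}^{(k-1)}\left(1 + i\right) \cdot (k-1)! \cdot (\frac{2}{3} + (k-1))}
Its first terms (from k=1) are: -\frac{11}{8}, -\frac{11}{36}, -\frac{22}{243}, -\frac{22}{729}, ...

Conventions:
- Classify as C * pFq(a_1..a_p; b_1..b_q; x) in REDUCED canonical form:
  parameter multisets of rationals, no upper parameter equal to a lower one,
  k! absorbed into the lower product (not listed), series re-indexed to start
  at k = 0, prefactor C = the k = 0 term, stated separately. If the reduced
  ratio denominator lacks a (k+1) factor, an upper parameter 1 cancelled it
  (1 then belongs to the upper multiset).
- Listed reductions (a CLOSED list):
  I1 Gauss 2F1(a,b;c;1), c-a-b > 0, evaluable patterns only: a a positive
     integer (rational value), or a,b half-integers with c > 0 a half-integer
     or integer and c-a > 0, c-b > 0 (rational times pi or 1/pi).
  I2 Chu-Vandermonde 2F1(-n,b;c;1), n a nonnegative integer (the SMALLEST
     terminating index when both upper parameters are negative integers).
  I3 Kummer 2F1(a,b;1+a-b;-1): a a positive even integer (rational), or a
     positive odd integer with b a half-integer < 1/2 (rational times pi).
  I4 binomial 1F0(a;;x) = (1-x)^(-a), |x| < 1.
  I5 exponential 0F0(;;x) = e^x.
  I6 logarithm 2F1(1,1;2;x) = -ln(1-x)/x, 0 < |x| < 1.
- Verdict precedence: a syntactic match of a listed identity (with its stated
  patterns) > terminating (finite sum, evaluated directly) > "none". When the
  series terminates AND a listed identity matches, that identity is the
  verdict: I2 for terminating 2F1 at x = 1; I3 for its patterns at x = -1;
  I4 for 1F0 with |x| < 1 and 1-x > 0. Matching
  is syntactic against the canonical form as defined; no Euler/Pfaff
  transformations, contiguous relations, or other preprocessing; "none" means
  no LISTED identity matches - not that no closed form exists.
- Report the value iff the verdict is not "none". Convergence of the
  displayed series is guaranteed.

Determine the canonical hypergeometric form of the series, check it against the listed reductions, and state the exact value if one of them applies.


The series (x = \frac{4}{9}) is 2F1: upper {1, 1}, lower {2}, prefactor -\frac{11}{8}. Verdict at x = \frac{4}{9}: logarithm (I6) matches (the logarithm: parameters (1,1;2), x = \frac{4}{9}). Exact value: \frac{99}{32} \cdot \ln\left(\frac{5}{9}\right).

Key step: t_0 being -\frac{11}{8}, k + 2/3 divides numerator and denominator alike; prefactor -11/8 after cancelling.
Adjacent-term ratio: r(k) = \frac{4}{9} * (k+1) (k+1) / [(k+2) (k+1)] ; factor over Q: parameters, x = \frac{4}{9}, and C = -\frac{11}{8}.


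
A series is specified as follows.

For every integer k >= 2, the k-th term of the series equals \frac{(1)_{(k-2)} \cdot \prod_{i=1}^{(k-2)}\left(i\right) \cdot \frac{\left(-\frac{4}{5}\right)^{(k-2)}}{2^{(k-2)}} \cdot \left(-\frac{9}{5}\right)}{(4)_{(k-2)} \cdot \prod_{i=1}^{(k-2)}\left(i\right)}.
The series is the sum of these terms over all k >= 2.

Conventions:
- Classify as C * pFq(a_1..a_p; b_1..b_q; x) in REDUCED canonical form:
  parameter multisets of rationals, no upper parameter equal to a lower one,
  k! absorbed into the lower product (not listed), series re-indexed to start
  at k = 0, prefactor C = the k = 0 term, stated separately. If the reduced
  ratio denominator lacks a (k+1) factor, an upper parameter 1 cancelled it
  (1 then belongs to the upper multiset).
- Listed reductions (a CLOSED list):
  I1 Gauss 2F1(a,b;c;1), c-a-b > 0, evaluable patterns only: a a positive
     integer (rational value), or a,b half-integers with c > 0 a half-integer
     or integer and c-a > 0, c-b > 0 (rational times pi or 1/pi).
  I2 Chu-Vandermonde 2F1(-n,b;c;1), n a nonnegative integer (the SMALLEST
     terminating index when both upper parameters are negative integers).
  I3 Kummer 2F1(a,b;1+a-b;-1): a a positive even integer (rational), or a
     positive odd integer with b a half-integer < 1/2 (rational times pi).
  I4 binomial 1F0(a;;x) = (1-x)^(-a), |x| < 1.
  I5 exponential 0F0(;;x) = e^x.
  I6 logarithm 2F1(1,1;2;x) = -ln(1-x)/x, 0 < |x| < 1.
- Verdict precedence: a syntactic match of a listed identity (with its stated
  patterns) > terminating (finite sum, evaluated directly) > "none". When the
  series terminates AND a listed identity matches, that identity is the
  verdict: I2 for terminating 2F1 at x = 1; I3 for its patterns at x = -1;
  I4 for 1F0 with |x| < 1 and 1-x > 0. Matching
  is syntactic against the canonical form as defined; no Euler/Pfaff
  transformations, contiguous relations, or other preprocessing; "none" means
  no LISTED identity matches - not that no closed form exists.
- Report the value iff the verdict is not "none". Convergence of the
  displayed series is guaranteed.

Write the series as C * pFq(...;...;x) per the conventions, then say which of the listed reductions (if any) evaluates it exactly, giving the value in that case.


Classification (C = -\frac{9}{5}): 2F1 with upper {1, 1}, lower {4}, argument x = -\frac{2}{5}. Verdict: none (x = -\frac{2}{5}): each listed identity misses the multisets {1, 1} ; {4}.

Structural cue: t_0 = -\frac{9}{5} here, and the two k-th powers (C = -9/5) combine into one argument.
Step ratio: r(k) = -\frac{2}{5} * (k+1) (k+1) / [(k+4) (k+1)] - poly over poly, x = -\frac{2}{5} from leading terms; C = -\frac{9}{5} at k = 0.


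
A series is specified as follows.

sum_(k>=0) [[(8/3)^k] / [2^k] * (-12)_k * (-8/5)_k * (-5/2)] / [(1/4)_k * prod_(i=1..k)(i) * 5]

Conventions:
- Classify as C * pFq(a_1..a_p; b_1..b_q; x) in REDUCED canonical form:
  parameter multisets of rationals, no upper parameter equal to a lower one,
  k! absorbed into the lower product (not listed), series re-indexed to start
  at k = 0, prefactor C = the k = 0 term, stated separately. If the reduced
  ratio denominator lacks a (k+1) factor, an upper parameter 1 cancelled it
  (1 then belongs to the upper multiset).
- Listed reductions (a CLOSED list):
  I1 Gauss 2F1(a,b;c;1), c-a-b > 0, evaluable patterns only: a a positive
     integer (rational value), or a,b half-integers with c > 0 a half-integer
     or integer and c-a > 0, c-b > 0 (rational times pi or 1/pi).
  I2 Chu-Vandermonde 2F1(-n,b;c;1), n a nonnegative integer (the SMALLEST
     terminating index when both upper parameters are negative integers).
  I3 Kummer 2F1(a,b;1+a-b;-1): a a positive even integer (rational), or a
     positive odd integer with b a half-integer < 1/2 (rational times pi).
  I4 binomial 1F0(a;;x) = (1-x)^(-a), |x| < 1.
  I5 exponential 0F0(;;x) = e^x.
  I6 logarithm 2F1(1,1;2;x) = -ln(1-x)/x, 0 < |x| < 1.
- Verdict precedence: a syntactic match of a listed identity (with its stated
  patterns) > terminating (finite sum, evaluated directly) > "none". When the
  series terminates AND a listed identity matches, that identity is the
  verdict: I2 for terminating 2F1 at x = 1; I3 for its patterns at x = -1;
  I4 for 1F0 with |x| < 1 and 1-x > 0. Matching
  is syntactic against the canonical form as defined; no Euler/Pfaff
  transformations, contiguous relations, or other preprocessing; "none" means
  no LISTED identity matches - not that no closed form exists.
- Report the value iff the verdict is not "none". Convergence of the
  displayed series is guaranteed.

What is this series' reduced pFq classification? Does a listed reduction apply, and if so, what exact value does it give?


At argument 4/3: a 2F1 with upper {-12, -8/5}, lower {1/4}, scaled by C = -1/2. Verdict: terminating - upper -12 stops the sum at k = 12; the 13 terms are added exactly. Value: -7211172572056609161091361/42616644326477050781250.

The tell: x = (4/3) and the two k-th powers (C = -1/2, x = 4/3) combine into one argument.
Adjacent-term ratio: r(k) = (4/3) * (k-12) (k-8/5) / [(k+1/4) (k+1)] ; factor over Q: parameters, x = (4/3), and C = -1/2.


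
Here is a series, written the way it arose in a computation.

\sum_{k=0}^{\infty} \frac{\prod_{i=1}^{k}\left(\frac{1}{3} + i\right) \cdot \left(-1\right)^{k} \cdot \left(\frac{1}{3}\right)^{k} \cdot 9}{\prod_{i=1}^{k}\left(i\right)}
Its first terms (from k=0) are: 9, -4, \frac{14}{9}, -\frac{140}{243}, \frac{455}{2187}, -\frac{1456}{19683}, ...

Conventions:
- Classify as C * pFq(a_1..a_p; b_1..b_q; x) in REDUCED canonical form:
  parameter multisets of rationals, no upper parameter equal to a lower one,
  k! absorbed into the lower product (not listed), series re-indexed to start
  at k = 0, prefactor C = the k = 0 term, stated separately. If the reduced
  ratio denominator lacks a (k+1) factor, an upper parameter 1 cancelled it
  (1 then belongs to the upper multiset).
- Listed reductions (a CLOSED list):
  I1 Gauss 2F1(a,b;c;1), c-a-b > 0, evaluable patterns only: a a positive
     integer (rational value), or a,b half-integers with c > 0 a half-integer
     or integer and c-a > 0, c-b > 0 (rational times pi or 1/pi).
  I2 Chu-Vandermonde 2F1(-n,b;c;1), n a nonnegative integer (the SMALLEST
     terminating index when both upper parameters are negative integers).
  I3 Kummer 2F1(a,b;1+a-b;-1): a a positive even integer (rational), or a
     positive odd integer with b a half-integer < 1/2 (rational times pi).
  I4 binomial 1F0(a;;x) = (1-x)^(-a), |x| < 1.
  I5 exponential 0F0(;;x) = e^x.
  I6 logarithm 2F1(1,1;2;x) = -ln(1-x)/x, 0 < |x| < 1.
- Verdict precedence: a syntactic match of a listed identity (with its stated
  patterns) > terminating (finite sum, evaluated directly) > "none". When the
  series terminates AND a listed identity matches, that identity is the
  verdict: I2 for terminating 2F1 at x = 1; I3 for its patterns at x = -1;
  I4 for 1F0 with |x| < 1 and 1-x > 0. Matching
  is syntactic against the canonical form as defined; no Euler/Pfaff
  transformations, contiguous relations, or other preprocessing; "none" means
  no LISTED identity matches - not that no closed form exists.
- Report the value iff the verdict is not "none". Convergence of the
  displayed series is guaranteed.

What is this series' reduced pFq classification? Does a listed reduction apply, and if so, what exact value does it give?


Classification (C = 9): 1F0 with upper {\frac{4}{3}}, lower {-}, argument x = -\frac{1}{3}. Verdict: binomial (I4) applies (the 1F0 binomial series: exponent -4/3, x = -\frac{1}{3}). Its exact value is 9 \cdot \left(\frac{4}{3}\right)^{-\frac{4}{3}}.

Key step: with t_0 = 9, the product of the first k integers (C = 9, x = -1/3) is k!.
Consecutive-term ratio: r(k) = -\frac{1}{3} * (k+\frac{4}{3}) / [(k+1)] ; factor over Q: parameters, x = -\frac{1}{3}, and C = 9.


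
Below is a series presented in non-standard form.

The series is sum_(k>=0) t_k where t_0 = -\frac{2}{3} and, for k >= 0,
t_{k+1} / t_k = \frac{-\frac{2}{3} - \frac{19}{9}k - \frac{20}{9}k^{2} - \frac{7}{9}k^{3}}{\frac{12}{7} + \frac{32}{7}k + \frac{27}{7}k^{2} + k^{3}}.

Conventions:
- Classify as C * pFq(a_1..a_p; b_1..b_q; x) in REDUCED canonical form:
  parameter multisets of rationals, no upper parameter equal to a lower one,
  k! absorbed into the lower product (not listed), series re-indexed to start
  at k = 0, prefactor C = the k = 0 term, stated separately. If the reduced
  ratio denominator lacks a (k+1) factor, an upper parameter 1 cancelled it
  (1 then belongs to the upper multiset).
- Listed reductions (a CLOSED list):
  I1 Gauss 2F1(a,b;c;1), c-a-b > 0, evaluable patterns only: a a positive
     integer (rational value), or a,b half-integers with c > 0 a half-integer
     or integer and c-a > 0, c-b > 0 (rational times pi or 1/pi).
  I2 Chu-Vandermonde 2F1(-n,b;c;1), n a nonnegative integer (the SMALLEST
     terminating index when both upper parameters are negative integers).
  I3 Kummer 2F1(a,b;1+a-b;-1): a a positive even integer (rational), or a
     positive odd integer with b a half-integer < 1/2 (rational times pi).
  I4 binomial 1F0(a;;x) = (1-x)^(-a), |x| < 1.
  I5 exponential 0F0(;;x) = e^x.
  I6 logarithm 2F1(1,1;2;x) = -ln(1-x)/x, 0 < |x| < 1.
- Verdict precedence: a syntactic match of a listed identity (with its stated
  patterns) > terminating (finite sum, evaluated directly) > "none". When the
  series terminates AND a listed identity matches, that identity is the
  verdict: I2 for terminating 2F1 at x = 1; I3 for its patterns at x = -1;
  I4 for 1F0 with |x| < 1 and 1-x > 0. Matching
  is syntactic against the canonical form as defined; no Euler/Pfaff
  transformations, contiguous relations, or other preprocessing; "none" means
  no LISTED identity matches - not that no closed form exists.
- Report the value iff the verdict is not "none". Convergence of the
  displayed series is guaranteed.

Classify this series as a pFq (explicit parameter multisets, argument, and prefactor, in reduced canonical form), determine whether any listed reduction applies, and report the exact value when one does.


With C = -\frac{2}{3}: the canonical form is 2F1(1, 1; 2; -\frac{7}{9}). Verdict (x = -\frac{7}{9}): the logarithmic series (I6) applies (the logarithm: parameters (1,1;2), x = -\frac{7}{9}). Hence: \left(-\frac{6}{7}\right) \cdot \ln\left(\frac{16}{9}\right).

Key step: t_0 being -\frac{2}{3}, the parameter 6/7 appears in both the upper and lower lists and cancels.
Term ratio: r(k) = -\frac{7}{9} * (k+1) (k+1) / [(k+2) (k+1)] - poly over poly, x = -\frac{7}{9} from leading terms; C = -\frac{2}{3} at k = 0.


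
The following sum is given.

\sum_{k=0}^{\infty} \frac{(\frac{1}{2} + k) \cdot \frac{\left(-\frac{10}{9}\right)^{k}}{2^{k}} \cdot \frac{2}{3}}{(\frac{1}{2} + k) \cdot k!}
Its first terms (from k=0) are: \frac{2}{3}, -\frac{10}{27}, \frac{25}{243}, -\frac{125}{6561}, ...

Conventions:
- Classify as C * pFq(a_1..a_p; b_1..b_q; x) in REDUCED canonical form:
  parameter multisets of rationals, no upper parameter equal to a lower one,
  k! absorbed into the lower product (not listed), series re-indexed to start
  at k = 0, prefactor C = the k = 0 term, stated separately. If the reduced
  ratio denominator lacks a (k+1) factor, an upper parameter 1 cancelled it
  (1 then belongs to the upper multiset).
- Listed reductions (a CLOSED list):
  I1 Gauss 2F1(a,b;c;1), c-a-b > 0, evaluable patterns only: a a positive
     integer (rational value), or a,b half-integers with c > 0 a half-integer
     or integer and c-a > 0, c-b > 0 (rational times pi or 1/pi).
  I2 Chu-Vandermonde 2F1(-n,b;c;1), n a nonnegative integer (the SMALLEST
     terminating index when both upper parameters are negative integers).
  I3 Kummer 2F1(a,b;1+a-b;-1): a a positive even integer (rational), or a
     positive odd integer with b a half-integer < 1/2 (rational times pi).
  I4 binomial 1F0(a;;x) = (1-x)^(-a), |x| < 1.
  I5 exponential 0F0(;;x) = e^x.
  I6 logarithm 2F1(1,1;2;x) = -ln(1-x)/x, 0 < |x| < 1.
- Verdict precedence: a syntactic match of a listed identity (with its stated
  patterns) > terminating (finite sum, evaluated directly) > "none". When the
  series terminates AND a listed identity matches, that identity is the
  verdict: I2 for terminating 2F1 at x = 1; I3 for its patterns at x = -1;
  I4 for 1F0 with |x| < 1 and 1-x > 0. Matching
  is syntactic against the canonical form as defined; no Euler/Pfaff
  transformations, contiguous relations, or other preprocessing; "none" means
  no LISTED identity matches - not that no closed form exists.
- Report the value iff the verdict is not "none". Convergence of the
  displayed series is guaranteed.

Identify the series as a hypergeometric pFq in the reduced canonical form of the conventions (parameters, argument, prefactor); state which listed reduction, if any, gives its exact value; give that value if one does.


Classification (C = \frac{2}{3}): 0F0 with upper {-}, lower {-}, argument x = -\frac{5}{9}. Verdict: the I5 exponential reduction applies (the 0F0 exponential series at x = -\frac{5}{9}). Value: \frac{2}{3} \cdot e^{-\frac{5}{9}}.

Structural cue: from the first term \frac{2}{3}: the two k-th powers (prefactor 2/3) combine into one argument.
Consecutive-term ratio: r(k) = -\frac{5}{9} * 1 / [(k+1)] - rational in k. x = -\frac{5}{9}; t_0 = \frac{2}{3}; negate the roots.


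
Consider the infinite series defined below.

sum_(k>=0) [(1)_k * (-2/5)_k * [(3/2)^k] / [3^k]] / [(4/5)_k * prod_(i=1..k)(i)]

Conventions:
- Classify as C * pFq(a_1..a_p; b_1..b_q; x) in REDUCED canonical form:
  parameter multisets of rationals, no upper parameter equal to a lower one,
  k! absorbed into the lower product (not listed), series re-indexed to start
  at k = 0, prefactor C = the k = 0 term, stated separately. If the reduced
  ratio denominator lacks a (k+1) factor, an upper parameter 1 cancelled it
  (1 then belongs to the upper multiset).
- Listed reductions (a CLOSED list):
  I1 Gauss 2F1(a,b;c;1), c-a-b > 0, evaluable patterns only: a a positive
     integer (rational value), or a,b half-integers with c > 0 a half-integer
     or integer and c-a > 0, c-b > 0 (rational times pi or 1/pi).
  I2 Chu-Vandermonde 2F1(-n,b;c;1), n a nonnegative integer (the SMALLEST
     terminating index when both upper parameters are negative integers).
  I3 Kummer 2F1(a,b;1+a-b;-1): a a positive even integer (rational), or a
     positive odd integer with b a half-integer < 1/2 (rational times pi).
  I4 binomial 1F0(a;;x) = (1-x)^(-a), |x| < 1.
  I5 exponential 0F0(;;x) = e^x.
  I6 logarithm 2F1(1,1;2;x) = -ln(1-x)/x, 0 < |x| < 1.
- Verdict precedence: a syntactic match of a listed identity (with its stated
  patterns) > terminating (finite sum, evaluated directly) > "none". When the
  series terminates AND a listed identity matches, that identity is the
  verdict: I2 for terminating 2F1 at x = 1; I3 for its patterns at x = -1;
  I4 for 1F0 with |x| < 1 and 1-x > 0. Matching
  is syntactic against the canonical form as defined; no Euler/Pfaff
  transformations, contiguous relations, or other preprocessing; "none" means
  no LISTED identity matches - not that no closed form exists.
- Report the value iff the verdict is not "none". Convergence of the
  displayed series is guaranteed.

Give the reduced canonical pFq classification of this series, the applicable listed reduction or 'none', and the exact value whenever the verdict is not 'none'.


Classification (C = 1): 2F1 with upper {-2/5, 1}, lower {4/5}, argument x = 1/2. Verdict: none. Every listed pattern misses the 2F1 form at 1/2, upper {-2/5, 1}.

Structural cue: with t_0 = 1, the two k-th powers (C = 1) combine into one argument.
Step ratio: r(k) = (1/2) * (k-2/5) (k+1) / [(k+4/5) (k+1)] - rational in k, leading ratio (1/2); with t_0 = 1, classification follows.


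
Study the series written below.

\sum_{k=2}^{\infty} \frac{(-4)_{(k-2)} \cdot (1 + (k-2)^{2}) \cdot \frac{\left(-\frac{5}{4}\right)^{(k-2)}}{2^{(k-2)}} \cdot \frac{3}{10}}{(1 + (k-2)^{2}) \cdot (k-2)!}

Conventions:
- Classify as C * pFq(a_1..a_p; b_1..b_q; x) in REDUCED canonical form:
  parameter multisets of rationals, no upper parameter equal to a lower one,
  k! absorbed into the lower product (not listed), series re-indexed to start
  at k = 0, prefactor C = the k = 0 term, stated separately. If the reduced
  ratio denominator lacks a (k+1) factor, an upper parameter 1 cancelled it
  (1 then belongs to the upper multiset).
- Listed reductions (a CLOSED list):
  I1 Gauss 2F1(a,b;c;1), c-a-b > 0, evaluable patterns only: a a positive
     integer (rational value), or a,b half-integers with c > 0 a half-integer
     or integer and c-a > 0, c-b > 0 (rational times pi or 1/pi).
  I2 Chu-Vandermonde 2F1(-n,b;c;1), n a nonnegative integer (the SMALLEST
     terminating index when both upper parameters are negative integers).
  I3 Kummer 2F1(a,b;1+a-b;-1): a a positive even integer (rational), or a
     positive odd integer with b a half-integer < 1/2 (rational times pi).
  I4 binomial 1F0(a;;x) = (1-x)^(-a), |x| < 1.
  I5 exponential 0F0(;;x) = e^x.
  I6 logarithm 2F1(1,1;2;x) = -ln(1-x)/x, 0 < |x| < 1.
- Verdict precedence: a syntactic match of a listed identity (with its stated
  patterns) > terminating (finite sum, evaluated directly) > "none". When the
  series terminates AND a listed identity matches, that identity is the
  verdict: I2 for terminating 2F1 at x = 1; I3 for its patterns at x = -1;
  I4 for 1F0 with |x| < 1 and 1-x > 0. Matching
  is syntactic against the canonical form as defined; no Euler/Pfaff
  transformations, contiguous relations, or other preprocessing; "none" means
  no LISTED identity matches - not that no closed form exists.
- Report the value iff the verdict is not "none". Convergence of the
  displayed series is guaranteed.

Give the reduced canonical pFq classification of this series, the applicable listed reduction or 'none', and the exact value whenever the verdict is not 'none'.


With C = \frac{3}{10}: the canonical form is 1F0(-4; -; -\frac{5}{8}). Verdict (x = -\frac{5}{8}): binomial (I4) applies (the 1F0 binomial series: exponent 4, x = -\frac{5}{8}). Exact value: \frac{85683}{40960}.

The tell: x = -\frac{5}{8} and k^2 + 1 divides numerator and denominator alike; prefactor 3/10 after cancelling.
Step ratio: r(k) = -\frac{5}{8} * (k-4) / [(k+1)] - poly over poly, x = -\frac{5}{8} from leading terms; C = \frac{3}{10} at k = 0.


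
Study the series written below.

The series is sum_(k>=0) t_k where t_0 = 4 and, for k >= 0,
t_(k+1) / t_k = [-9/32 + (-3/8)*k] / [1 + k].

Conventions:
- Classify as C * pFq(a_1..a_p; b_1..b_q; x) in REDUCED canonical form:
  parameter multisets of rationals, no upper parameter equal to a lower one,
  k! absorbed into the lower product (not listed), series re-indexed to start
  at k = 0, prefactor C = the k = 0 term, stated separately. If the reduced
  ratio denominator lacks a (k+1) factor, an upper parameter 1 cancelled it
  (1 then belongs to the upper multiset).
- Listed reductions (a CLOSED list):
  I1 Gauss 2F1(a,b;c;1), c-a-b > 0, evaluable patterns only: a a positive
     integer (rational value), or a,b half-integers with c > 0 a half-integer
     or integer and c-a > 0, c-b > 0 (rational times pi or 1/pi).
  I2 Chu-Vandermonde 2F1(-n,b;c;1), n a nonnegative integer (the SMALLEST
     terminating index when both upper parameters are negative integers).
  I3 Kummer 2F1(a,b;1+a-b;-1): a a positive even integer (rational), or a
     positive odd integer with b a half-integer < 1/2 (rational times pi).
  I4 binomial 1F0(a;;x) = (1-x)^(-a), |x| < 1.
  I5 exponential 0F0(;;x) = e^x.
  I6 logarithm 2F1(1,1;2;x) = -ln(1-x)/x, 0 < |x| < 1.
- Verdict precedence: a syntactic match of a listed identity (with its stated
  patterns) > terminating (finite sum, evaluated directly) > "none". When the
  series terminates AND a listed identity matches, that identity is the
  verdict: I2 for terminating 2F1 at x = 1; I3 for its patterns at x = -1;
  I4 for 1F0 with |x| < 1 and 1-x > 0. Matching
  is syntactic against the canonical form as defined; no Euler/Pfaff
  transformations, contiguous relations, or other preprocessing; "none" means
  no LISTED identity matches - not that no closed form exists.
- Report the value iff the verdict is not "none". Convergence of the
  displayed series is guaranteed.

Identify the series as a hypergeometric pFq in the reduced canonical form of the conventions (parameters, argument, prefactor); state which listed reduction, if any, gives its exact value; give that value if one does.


Classification (C = 4): 1F0 with upper {3/4}, lower {-}, argument x = -3/8. Verdict: the I4 binomial reduction fires (the 1F0 binomial series: exponent -3/4, x = -3/8). Hence: 4 * (11/8)^(-3/4).

Structural cue: with t_0 = 4, the expanded ratio factors over Q; C = 4, roots give parameters.
Step ratio: r(k) = (-3/8) * (k+3/4) / [(k+1)] - rational in k, leading ratio (-3/8); with t_0 = 4, classification follows.


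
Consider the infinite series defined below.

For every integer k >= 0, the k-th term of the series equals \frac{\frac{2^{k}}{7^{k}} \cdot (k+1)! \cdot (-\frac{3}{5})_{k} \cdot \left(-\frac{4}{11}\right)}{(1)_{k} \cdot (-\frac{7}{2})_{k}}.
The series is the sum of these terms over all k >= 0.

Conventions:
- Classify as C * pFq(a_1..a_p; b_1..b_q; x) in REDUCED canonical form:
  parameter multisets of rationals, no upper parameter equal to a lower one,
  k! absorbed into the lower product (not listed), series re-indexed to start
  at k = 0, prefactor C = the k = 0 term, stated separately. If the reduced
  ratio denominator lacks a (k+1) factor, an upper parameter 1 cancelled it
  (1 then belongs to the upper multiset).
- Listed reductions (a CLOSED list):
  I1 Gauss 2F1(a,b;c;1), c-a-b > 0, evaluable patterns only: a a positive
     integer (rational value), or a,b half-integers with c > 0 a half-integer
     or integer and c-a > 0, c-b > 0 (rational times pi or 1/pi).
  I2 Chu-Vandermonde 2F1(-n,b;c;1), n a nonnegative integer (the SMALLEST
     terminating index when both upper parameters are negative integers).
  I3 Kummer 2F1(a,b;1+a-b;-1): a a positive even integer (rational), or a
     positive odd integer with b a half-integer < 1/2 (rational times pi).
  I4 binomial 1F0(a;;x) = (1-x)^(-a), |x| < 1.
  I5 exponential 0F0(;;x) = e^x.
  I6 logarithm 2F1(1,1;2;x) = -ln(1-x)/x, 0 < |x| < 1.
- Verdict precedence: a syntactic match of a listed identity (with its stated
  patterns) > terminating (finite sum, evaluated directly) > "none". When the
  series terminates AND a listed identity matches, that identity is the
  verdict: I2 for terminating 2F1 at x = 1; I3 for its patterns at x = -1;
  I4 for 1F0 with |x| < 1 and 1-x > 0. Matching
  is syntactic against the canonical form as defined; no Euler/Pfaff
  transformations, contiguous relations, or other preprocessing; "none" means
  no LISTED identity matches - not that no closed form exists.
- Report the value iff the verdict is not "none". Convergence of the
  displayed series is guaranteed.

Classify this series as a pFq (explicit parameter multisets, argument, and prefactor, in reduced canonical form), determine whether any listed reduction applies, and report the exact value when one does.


First insight: x = \frac{2}{7} and the factorial ratio (C = -4/11) (k+a-1)!/(a-1)! is a rising factorial (a)_k.
Ratio: r(k) = \frac{2}{7} * (k-\frac{3}{5}) (k+2) / [(k-\frac{7}{2}) (k+1)] - rational; roots negated = parameters, x = \frac{2}{7}, C = -\frac{4}{11}.

Classification (C = -\frac{4}{11}): 2F1 with upper {-\frac{3}{5}, 2}, lower {-\frac{7}{2}}, argument x = \frac{2}{7}. Verdict: none - at argument \frac{2}{7} the multisets {-\frac{3}{5}, 2} ; {-\frac{7}{2}} match no listed identity.


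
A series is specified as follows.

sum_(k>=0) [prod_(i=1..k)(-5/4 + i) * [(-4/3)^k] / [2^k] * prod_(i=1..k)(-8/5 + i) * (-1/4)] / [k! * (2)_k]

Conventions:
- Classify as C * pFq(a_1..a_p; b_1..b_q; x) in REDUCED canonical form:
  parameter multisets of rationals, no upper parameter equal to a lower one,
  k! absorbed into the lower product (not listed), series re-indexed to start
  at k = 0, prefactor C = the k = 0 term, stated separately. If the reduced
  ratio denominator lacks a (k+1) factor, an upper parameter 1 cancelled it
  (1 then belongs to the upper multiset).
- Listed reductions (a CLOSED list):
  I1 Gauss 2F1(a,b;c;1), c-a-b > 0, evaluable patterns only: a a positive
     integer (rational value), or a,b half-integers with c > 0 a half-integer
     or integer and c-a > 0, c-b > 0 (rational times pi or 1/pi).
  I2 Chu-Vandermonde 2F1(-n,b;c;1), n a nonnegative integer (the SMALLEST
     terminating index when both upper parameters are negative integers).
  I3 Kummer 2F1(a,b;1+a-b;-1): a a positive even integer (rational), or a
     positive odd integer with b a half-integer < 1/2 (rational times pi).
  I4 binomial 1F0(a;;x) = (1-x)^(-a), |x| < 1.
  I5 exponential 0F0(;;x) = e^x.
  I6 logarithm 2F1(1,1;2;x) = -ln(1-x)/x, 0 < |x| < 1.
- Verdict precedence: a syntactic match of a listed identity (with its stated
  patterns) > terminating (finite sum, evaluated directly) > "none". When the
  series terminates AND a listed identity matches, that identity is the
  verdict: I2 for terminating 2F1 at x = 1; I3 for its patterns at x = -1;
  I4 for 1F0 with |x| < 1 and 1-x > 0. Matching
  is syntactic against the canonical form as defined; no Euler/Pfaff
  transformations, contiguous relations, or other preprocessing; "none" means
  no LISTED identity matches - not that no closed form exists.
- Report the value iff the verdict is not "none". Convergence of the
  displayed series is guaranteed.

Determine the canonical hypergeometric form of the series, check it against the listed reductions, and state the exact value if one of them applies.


The series (x = -2/3) is 2F1: upper {-3/5, -1/4}, lower {2}, prefactor -1/4. Verdict: none (x = -2/3): each listed identity misses the multisets {-3/5, -1/4} ; {2}.

Key observation: from the first term -1/4: the running product (C = -1/4) telescopes to a rising factorial.
Consecutive-term ratio: r(k) = (-2/3) * (k-3/5) (k-1/4) / [(k+2) (k+1)] - poly over poly, x = (-2/3) from leading terms; C = -1/4 at k = 0.


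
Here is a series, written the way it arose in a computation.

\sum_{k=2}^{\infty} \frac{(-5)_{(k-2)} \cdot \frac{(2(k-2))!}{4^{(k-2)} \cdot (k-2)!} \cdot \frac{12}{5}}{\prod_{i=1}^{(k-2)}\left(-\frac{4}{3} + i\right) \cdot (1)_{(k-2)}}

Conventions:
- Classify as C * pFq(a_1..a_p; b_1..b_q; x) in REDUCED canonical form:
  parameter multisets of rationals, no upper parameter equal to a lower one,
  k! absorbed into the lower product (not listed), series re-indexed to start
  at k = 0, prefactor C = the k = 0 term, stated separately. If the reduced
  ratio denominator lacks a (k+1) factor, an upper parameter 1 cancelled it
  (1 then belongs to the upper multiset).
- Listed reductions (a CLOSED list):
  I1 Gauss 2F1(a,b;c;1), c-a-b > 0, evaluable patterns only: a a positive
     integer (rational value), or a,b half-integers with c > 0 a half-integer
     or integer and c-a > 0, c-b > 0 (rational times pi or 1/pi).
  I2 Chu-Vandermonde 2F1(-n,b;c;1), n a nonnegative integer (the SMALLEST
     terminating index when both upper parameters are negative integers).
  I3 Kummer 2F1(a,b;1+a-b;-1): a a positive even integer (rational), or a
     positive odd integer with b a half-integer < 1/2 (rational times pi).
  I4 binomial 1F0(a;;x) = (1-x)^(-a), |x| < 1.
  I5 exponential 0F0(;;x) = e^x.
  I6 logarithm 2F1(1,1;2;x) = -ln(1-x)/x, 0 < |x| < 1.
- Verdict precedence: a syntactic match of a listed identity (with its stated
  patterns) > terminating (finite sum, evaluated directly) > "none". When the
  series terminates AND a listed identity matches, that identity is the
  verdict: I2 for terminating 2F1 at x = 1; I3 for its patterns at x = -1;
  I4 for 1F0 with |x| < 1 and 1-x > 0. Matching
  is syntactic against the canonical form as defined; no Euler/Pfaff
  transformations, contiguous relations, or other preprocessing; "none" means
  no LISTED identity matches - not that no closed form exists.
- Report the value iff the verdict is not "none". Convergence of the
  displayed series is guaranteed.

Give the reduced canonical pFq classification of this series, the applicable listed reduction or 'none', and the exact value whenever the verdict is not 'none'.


Reduced: x = 1, 2F1, upper = {-5, \frac{1}{2}}, lower = {-\frac{1}{3}}, C = \frac{12}{5}. Verdict: Chu-Vandermonde (I2) applies (terminating 2F1 at x = 1 with n = 5, b = 1/2, c = -\frac{1}{3}). Hence: \frac{5187}{7040}.

First insight: t_0 being \frac{12}{5}, the (2k)!/(4^k k!) block (prefactor 12/5) is the Pochhammer (1/2)_k.
Ratio: r(k) = 1 * (k-5) (k+\frac{1}{2}) / [(k-\frac{1}{3}) (k+1)] - poly over poly, x = 1 from leading terms; C = \frac{12}{5} at k = 0.


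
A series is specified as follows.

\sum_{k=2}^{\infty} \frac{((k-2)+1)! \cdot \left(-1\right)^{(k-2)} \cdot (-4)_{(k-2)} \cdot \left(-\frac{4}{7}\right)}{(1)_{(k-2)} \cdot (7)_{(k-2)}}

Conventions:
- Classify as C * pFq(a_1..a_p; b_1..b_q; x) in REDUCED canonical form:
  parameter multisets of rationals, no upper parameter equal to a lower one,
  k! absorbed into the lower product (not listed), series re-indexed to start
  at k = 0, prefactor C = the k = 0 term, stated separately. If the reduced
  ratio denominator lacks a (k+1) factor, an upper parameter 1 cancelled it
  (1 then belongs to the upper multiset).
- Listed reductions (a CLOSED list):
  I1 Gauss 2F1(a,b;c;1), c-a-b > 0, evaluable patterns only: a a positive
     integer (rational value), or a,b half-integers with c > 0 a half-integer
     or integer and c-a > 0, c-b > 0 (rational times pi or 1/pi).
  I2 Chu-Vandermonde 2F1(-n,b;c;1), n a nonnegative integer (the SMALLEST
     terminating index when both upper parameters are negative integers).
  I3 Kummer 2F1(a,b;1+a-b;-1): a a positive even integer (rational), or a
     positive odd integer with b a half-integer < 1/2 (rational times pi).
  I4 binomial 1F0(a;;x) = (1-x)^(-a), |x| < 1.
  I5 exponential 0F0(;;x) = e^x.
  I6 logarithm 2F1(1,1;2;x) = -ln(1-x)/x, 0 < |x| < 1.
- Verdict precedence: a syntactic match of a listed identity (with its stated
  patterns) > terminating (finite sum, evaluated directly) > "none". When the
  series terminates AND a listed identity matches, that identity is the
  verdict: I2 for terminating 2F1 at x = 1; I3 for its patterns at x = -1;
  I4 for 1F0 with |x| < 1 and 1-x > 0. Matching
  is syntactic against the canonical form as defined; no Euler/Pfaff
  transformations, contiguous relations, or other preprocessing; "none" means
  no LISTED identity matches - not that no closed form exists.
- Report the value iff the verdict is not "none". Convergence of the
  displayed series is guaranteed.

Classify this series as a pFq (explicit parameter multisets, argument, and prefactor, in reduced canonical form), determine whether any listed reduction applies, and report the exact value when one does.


With C = -\frac{4}{7}: the canonical form is 2F1(-4, 2; 7; -1). Verdict: Kummer's theorem (I3) matches (x = -1; c = 7 equals 1+a-b for upper {-4, 2}: listed pattern). Its exact value is -\frac{12}{7}.

First insight: t_0 = -\frac{4}{7} here, and (1)_k (prefactor -4/7) is k! itself.
Ratio: r(k) = -1 * (k-4) (k+2) / [(k+7) (k+1)] - rational in k, leading ratio -1; with t_0 = -\frac{4}{7}, classification follows.
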